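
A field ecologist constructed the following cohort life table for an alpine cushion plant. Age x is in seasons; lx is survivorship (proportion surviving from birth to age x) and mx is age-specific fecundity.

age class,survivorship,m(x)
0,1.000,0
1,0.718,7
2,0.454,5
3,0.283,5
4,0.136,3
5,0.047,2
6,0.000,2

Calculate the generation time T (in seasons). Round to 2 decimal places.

lx·mx: 0, 5.026, 2.27, 1.415, 0.408, 0.094, 0 → R0 = 9.213
x·lx·mx: 0, 5.026, 4.54, 4.245, 1.632, 0.47, 0 → Σ = 15.913
T = 15.913 / 9.213 = 1.727233… → 1.73

1.73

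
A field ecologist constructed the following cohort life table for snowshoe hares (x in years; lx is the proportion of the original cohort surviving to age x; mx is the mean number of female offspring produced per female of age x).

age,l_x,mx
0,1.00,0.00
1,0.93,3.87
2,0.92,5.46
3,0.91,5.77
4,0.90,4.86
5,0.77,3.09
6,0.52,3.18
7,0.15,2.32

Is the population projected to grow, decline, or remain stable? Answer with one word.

growing

R0 = Σ lx·mx = 0 + 3.5991 + 5.0232 + 5.2507 + 4.374 + 2.3793 + 1.6536 + 0.348 = 22.6279
R0 > 1, so the population is growing.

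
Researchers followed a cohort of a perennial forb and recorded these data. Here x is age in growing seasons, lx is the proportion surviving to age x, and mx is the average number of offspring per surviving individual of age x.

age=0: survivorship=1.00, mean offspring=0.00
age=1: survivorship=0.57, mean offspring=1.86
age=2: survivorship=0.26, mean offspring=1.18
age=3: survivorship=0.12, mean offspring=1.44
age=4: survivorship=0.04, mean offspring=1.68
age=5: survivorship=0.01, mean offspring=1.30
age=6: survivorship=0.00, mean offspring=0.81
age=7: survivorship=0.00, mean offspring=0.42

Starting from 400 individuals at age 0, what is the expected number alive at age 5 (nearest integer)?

4

Expected survivors = N0 · l_5 = 400 × 0.01 = 4 → 4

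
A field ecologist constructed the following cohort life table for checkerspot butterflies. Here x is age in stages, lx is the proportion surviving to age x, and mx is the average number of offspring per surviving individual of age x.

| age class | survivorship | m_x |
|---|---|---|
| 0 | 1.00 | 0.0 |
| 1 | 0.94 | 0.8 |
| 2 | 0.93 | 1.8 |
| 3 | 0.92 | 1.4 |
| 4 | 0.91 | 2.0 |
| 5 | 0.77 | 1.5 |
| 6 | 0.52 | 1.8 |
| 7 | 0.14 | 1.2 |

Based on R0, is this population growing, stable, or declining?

growing

R0 = Σ lx·mx = 0 + 0.752 + 1.674 + 1.288 + 1.82 + 1.155 + 0.936 + 0.168 = 7.793
R0 > 1, so the population is growing.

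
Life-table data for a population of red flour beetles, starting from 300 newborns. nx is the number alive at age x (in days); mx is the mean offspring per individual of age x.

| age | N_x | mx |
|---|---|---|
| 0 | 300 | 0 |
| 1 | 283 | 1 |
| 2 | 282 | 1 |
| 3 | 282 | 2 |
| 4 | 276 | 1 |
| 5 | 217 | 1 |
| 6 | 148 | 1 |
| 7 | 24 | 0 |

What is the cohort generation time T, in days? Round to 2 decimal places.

3.17

lx = nx/n0 = nx/300: 1, 0.94333…, 0.94, 0.94, 0.92, 0.72333…, 0.49333…, 0.08
lx·mx: 0, 0.943333…, 0.94, 1.88, 0.92, 0.723333…, 0.493333…, 0 → R0 = 5.9…
x·lx·mx: 0, 0.943333…, 1.88, 5.64, 3.68, 3.616667…, 2.96…, 0 → Σ = 18.72…
T = 18.72… / 5.9… = 3.172881… → 3.17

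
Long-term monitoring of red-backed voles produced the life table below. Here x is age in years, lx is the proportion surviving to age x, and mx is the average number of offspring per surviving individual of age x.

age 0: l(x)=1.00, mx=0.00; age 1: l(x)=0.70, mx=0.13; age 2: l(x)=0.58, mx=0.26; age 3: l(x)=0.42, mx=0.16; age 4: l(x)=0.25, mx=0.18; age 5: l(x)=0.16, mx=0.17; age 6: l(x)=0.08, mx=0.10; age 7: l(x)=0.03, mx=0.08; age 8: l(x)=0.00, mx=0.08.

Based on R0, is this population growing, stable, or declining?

R0 = Σ lx·mx = 0 + 0.091 + 0.1508 + 0.0672 + 0.045 + 0.0272 + 0.008 + 0.0024 + 0 = 0.3916
R0 < 1, so the population is declining.

declining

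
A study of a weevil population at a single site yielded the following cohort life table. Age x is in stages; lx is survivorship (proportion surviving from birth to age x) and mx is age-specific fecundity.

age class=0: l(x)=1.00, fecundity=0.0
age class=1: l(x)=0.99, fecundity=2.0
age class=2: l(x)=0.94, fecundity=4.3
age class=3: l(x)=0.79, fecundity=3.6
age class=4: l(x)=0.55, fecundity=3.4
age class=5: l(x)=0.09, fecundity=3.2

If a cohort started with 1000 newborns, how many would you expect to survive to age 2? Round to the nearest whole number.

Expected survivors = N0 · l_2 = 1000 × 0.94 = 940 → 940

940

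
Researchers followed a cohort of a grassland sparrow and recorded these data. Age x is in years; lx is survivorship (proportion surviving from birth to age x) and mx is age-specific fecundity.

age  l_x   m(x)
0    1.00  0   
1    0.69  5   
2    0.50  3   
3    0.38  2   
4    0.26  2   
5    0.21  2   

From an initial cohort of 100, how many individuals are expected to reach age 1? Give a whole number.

Expected survivors = N0 · l_1 = 100 × 0.69 = 69 → 69

69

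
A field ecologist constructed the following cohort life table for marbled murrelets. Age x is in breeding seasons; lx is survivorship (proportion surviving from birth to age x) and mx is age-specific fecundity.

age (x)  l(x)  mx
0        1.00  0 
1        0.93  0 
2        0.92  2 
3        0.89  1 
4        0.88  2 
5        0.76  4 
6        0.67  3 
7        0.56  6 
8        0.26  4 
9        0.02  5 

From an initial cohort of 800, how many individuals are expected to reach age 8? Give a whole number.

Expected survivors = N0 · l_8 = 800 × 0.26 = 208 → 208

208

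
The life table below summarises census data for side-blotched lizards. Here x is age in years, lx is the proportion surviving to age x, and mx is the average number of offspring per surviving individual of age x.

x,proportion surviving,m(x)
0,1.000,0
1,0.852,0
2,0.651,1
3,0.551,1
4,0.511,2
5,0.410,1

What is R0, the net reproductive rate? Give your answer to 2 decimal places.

2.63

lx·mx by age: 0, 0, 0.651, 0.551, 1.022, 0.41
R0 = Σ lx·mx = 2.634 → 2.63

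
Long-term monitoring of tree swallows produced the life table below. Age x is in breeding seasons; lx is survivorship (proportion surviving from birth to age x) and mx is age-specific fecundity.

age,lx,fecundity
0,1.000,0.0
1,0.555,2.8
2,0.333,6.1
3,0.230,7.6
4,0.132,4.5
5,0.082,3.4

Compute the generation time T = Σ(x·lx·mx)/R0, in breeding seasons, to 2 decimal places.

2.36

lx·mx: 0, 1.554, 2.0313, 1.748, 0.594, 0.2788 → R0 = 6.2061
x·lx·mx: 0, 1.554, 4.0626, 5.244, 2.376, 1.394 → Σ = 14.6306
T = 14.6306 / 6.2061 = 2.357455… → 2.36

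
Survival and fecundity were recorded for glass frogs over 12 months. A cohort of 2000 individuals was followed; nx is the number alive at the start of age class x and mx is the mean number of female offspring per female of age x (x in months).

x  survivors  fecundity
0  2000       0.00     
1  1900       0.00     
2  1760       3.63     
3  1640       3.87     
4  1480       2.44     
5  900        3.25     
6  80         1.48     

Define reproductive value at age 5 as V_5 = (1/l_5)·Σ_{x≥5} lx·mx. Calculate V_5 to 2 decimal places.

3.38

lx = nx/n0 = nx/2000: 1, 0.95, 0.88, 0.82, 0.74, 0.45, 0.04
lx·mx for x ≥ 5: 1.4625, 0.0592 → sum = 1.5217
V_5 = 1.5217 / l_5 = 1.5217 / 0.45 = 3.381556… → 3.38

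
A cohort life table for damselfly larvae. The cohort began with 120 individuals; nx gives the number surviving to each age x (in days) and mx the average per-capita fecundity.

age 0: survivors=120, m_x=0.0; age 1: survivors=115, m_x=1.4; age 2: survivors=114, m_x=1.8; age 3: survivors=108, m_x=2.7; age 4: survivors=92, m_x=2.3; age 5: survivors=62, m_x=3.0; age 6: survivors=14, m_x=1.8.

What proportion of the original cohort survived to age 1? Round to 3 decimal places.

l_1 = n_1/n_0 = 115/120 = 0.958333… → 0.958

0.958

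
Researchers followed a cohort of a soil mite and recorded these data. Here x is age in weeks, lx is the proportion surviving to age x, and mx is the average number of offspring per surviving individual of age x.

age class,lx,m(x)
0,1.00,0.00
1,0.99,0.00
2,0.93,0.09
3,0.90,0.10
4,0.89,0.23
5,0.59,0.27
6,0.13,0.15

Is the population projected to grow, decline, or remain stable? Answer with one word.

declining

R0 = Σ lx·mx = 0 + 0 + 0.0837 + 0.09 + 0.2047 + 0.1593 + 0.0195 = 0.5572
R0 < 1, so the population is declining.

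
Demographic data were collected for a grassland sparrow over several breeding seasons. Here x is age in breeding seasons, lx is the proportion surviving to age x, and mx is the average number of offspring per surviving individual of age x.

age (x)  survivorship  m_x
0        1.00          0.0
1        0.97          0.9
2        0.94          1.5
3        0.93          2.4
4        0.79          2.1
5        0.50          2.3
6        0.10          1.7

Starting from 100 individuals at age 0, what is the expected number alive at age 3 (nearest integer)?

Expected survivors = N0 · l_3 = 100 × 0.93 = 93 → 93

93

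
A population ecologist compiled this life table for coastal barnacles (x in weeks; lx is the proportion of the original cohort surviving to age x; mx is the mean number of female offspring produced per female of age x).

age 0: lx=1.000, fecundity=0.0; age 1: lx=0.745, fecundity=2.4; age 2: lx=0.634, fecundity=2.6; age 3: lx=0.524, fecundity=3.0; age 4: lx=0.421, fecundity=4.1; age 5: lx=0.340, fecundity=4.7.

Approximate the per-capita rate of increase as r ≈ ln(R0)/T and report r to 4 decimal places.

R0 = Σ lx·mx = 0 + 1.788 + 1.6484 + 1.572 + 1.7261 + 1.598 = 8.3325
Σ x·lx·mx = 24.6952; T = 24.6952/8.3325 = 2.96372…
r ≈ ln(R0)/T = ln(8.3325)/2.96372… = 0.715372… → 0.7154

0.7154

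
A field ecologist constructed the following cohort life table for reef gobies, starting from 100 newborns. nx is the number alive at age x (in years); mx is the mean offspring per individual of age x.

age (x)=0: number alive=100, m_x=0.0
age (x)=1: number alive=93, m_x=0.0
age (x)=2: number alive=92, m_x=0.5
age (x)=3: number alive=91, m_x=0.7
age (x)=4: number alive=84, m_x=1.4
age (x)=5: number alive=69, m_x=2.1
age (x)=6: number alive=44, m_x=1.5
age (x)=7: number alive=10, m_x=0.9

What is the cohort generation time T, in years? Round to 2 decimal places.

4.33

lx = nx/n0 = nx/100: 1, 0.93, 0.92, 0.91, 0.84, 0.69, 0.44, 0.1
lx·mx: 0, 0, 0.46, 0.637, 1.176, 1.449, 0.66, 0.09 → R0 = 4.472
x·lx·mx: 0, 0, 0.92, 1.911, 4.704, 7.245, 3.96, 0.63 → Σ = 19.37
T = 19.37 / 4.472 = 4.331395… → 4.33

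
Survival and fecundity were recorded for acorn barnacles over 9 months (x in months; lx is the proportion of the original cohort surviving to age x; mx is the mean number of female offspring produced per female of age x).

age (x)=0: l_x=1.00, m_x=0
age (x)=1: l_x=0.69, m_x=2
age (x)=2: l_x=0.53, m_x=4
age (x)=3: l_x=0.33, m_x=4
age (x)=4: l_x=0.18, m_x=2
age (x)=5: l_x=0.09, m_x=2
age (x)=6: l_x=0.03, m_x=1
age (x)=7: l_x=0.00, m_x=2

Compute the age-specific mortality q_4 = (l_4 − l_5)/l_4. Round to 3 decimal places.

q_4 = (l_4 − l_5) / l_4 = (0.18 − 0.09) / 0.18
     = 0.09 / 0.18 = 0.5 → 0.500

0.500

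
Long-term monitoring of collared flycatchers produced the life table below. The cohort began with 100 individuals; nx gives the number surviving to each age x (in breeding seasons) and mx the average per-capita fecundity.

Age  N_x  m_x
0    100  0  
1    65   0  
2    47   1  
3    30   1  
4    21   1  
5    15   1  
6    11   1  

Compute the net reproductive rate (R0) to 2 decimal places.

lx = nx/n0 = nx/100: 1, 0.65, 0.47, 0.3, 0.21, 0.15, 0.11
lx·mx by age: 0, 0, 0.47, 0.3, 0.21, 0.15, 0.11
R0 = Σ lx·mx = 1.24 → 1.24

1.24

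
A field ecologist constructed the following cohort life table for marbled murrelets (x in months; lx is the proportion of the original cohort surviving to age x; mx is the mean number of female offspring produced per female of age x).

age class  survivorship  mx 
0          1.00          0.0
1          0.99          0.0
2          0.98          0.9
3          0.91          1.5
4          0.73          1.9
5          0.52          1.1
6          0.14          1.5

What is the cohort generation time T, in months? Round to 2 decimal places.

lx·mx: 0, 0, 0.882, 1.365, 1.387, 0.572, 0.21 → R0 = 4.416
x·lx·mx: 0, 0, 1.764, 4.095, 5.548, 2.86, 1.26 → Σ = 15.527
T = 15.527 / 4.416 = 3.516078… → 3.52

3.52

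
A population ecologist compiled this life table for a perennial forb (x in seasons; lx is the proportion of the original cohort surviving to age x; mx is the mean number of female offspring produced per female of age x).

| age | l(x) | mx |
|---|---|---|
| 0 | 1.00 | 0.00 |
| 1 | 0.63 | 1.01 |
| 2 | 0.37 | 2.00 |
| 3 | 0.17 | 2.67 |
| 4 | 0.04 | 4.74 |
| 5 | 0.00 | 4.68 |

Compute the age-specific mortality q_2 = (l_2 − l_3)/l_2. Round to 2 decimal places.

0.54

q_2 = (l_2 − l_3) / l_2 = (0.37 − 0.17) / 0.37
     = 0.2 / 0.37 = 0.540541… → 0.54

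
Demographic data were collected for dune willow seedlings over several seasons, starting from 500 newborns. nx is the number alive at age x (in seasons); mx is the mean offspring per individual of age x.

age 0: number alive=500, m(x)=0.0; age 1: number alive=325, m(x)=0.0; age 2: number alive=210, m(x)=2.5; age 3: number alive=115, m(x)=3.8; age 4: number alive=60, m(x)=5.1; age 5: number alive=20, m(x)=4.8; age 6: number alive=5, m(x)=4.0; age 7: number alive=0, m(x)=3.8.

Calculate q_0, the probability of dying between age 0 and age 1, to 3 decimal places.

lx = nx/n0 = nx/500: 1, 0.65, 0.42, 0.23, 0.12, 0.04, 0.01, 0
q_0 = (l_0 − l_1) / l_0 = (1 − 0.65) / 1
     = 0.35 / 1 = 0.35 → 0.350

0.350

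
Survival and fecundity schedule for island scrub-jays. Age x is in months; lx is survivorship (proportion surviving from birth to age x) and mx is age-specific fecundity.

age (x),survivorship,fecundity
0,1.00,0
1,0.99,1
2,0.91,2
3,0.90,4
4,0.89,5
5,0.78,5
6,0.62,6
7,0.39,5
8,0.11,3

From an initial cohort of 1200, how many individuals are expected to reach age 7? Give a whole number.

468

Expected survivors = N0 · l_7 = 1200 × 0.39 = 468 → 468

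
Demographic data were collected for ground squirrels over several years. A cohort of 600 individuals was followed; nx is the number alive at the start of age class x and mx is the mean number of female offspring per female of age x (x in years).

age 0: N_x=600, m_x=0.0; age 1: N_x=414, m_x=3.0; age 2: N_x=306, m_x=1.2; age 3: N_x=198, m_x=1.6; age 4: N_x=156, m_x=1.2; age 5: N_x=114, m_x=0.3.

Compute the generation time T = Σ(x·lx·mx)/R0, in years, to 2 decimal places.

lx = nx/n0 = nx/600: 1, 0.69, 0.51, 0.33, 0.26, 0.19
lx·mx: 0, 2.07, 0.612, 0.528, 0.312, 0.057 → R0 = 3.579
x·lx·mx: 0, 2.07, 1.224, 1.584, 1.248, 0.285 → Σ = 6.411
T = 6.411 / 3.579 = 1.791282… → 1.79

1.79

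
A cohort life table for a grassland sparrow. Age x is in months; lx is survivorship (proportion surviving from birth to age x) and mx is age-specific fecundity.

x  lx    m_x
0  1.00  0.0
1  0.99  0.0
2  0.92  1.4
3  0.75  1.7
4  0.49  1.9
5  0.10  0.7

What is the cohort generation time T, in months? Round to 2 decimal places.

2.94

lx·mx: 0, 0, 1.288, 1.275, 0.931, 0.07 → R0 = 3.564
x·lx·mx: 0, 0, 2.576, 3.825, 3.724, 0.35 → Σ = 10.475
T = 10.475 / 3.564 = 2.939113… → 2.94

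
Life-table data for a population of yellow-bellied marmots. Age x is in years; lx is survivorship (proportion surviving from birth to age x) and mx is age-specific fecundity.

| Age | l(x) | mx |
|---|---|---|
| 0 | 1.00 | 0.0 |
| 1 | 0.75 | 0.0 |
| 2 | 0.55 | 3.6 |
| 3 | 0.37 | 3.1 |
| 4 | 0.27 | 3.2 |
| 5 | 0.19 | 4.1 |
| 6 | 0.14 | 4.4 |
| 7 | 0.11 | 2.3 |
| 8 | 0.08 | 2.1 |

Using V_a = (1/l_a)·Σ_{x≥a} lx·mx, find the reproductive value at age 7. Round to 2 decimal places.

lx·mx for x ≥ 7: 0.253, 0.168 → sum = 0.421
V_7 = 0.421 / l_7 = 0.421 / 0.11 = 3.827273… → 3.83

3.83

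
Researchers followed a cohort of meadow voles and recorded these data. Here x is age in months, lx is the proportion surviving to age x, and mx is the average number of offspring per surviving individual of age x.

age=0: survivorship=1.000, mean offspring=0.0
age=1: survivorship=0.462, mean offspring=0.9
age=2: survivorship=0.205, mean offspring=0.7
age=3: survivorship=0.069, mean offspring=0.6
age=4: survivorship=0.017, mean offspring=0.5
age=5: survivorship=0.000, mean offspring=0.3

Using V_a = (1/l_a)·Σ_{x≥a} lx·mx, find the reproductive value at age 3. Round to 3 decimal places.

0.723

lx·mx for x ≥ 3: 0.0414, 0.0085, 0 → sum = 0.0499
V_3 = 0.0499 / l_3 = 0.0499 / 0.069 = 0.723188… → 0.723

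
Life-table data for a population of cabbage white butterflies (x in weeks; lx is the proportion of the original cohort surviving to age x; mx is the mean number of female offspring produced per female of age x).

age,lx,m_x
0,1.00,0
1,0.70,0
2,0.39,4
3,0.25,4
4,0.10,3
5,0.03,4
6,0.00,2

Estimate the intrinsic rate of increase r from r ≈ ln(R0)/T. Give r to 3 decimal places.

R0 = Σ lx·mx = 0 + 0 + 1.56 + 1 + 0.3 + 0.12 + 0 = 2.98
Σ x·lx·mx = 7.92; T = 7.92/2.98 = 2.65772…
r ≈ ln(R0)/T = ln(2.98)/2.65772… = 0.41085… → 0.411

0.411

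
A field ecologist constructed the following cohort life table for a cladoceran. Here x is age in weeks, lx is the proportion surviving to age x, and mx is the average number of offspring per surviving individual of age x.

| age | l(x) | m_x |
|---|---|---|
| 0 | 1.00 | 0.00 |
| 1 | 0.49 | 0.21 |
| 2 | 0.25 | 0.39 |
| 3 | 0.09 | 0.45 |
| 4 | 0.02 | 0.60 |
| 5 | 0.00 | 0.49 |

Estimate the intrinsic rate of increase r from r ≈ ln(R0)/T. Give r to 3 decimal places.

R0 = Σ lx·mx = 0 + 0.1029 + 0.0975 + 0.0405 + 0.012 + 0 = 0.2529
Σ x·lx·mx = 0.4674; T = 0.4674/0.2529 = 1.84816…
r ≈ ln(R0)/T = ln(0.2529)/1.84816… = -0.74385… → -0.744

-0.744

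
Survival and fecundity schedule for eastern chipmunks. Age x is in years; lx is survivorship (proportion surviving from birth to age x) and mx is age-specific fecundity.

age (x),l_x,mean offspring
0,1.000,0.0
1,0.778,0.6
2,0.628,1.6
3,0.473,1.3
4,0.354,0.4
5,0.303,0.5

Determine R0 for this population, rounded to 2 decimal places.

lx·mx by age: 0, 0.4668, 1.0048, 0.6149, 0.1416, 0.1515
R0 = Σ lx·mx = 2.3796 → 2.38

2.38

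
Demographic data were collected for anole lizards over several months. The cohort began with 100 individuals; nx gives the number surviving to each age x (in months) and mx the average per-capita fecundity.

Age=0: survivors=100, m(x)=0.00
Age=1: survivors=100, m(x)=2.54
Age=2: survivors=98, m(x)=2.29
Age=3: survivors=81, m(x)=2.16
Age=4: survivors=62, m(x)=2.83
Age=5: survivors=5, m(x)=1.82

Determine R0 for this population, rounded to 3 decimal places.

8.379

lx = nx/n0 = nx/100: 1, 1, 0.98, 0.81, 0.62, 0.05
lx·mx by age: 0, 2.54, 2.2442, 1.7496, 1.7546, 0.091
R0 = Σ lx·mx = 8.3794 → 8.379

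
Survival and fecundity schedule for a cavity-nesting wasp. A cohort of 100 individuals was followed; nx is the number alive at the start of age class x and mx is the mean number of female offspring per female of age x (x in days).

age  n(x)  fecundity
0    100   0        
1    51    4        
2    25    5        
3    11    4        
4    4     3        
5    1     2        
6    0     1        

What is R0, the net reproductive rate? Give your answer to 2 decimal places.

lx = nx/n0 = nx/100: 1, 0.51, 0.25, 0.11, 0.04, 0.01, 0
lx·mx by age: 0, 2.04, 1.25, 0.44, 0.12, 0.02, 0
R0 = Σ lx·mx = 3.87 → 3.87

3.87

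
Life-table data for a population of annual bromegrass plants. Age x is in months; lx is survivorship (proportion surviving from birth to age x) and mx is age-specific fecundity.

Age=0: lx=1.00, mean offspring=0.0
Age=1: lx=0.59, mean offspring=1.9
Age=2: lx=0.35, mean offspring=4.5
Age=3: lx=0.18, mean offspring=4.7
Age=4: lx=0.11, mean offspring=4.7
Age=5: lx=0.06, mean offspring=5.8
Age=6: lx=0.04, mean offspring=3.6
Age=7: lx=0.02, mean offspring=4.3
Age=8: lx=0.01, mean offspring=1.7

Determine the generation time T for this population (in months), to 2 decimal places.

lx·mx: 0, 1.121, 1.575, 0.846, 0.517, 0.348, 0.144, 0.086, 0.017 → R0 = 4.654
x·lx·mx: 0, 1.121, 3.15, 2.538, 2.068, 1.74, 0.864, 0.602, 0.136 → Σ = 12.219
T = 12.219 / 4.654 = 2.625483… → 2.63

2.63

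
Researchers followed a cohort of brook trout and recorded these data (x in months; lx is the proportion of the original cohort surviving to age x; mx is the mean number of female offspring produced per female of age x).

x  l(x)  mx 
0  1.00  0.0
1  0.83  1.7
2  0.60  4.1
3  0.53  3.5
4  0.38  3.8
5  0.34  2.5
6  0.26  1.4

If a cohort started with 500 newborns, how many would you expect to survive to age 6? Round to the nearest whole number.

Expected survivors = N0 · l_6 = 500 × 0.26 = 130 → 130

130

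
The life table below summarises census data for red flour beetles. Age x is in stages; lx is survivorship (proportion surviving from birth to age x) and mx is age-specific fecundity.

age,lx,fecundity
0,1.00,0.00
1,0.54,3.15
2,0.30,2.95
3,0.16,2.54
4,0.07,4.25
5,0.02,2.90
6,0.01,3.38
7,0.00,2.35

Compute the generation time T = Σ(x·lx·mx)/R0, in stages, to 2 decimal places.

1.88

lx·mx: 0, 1.701, 0.885, 0.4064, 0.2975, 0.058, 0.0338, 0 → R0 = 3.3817
x·lx·mx: 0, 1.701, 1.77, 1.2192, 1.19, 0.29, 0.2028, 0 → Σ = 6.373
T = 6.373 / 3.3817 = 1.884555… → 1.88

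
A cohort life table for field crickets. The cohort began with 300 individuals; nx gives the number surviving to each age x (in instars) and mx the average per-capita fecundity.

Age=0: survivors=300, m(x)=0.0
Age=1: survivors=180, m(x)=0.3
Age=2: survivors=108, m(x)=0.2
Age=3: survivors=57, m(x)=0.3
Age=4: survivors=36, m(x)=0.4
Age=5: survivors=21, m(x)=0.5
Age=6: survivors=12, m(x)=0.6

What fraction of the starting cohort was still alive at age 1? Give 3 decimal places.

0.600

l_1 = n_1/n_0 = 180/300 = 0.6 → 0.600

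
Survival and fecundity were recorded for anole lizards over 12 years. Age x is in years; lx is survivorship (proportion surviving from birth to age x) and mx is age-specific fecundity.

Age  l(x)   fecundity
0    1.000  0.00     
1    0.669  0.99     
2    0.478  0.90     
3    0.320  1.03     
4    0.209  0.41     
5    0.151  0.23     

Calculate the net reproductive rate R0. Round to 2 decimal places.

lx·mx by age: 0, 0.66231, 0.4302, 0.3296, 0.08569, 0.03473
R0 = Σ lx·mx = 1.54253 → 1.54

1.54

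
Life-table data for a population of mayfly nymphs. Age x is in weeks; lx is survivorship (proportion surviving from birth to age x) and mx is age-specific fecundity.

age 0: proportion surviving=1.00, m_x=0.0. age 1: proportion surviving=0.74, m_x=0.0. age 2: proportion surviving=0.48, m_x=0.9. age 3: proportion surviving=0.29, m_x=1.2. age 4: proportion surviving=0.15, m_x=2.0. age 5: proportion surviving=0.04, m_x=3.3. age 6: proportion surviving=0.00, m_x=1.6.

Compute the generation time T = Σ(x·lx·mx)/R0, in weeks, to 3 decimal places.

3.109

lx·mx: 0, 0, 0.432, 0.348, 0.3, 0.132, 0 → R0 = 1.212
x·lx·mx: 0, 0, 0.864, 1.044, 1.2, 0.66, 0 → Σ = 3.768
T = 3.768 / 1.212 = 3.108911… → 3.109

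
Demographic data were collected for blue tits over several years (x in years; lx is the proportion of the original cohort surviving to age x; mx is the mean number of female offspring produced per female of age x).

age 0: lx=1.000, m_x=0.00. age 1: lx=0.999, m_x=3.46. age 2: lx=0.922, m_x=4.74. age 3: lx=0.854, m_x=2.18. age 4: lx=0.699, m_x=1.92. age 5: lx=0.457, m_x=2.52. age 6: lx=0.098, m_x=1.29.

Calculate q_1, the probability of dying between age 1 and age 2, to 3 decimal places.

0.077

q_1 = (l_1 − l_2) / l_1 = (0.999 − 0.922) / 0.999
     = 0.077 / 0.999 = 0.077077… → 0.077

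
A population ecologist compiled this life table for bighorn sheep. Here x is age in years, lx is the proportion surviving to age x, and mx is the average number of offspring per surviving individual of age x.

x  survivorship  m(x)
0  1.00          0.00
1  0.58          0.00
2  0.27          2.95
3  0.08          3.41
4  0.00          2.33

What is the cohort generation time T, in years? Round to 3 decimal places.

lx·mx: 0, 0, 0.7965, 0.2728, 0 → R0 = 1.0693
x·lx·mx: 0, 0, 1.593, 0.8184, 0 → Σ = 2.4114
T = 2.4114 / 1.0693 = 2.25512… → 2.255

2.255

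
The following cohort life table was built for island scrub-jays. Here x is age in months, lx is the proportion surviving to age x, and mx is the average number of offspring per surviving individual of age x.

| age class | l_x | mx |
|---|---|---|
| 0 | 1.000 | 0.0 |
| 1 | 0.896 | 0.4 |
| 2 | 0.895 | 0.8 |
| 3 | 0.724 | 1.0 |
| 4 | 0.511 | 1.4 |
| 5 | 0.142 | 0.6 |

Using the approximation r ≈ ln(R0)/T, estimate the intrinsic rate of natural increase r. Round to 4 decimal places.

R0 = Σ lx·mx = 0 + 0.3584 + 0.716 + 0.724 + 0.7154 + 0.0852 = 2.599
Σ x·lx·mx = 7.25; T = 7.25/2.599 = 2.78953…
r ≈ ln(R0)/T = ln(2.599)/2.78953… = 0.342396… → 0.3424

0.3424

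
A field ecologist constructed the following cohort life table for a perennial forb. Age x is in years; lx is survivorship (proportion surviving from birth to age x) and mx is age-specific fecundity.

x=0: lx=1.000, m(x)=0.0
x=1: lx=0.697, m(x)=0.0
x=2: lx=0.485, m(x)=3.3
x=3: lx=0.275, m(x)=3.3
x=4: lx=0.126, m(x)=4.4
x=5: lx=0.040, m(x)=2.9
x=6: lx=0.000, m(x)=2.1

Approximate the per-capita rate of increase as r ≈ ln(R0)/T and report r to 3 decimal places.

0.421

R0 = Σ lx·mx = 0 + 0 + 1.6005 + 0.9075 + 0.5544 + 0.116 + 0 = 3.1784
Σ x·lx·mx = 8.7211; T = 8.7211/3.1784 = 2.74386…
r ≈ ln(R0)/T = ln(3.1784)/2.74386… = 0.42144… → 0.421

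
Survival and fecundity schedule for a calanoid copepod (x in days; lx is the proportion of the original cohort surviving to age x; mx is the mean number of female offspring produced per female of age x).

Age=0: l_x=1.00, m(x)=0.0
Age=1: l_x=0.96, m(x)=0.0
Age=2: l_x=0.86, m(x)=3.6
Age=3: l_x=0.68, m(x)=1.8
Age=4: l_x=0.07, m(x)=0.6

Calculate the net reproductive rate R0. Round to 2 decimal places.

lx·mx by age: 0, 0, 3.096, 1.224, 0.042
R0 = Σ lx·mx = 4.362 → 4.36

4.36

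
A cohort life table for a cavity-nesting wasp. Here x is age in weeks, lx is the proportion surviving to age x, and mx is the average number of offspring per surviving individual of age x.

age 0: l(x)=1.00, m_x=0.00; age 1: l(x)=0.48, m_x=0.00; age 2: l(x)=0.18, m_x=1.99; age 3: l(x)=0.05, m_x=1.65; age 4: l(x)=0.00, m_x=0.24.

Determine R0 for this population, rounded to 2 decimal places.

0.44

lx·mx by age: 0, 0, 0.3582, 0.0825, 0
R0 = Σ lx·mx = 0.4407 → 0.44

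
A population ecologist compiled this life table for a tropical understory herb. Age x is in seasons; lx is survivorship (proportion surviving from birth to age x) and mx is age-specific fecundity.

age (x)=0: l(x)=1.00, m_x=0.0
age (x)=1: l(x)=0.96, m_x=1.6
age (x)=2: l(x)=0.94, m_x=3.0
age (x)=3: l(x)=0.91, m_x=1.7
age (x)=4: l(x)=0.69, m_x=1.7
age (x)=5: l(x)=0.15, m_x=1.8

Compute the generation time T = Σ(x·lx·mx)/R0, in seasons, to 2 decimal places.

2.43

lx·mx: 0, 1.536, 2.82, 1.547, 1.173, 0.27 → R0 = 7.346
x·lx·mx: 0, 1.536, 5.64, 4.641, 4.692, 1.35 → Σ = 17.859
T = 17.859 / 7.346 = 2.431119… → 2.43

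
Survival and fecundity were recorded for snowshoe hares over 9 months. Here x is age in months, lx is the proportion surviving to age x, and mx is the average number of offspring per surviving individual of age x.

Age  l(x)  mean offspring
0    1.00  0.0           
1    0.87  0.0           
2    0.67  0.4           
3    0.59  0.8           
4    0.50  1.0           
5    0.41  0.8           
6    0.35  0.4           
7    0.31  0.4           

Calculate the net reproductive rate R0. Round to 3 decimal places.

lx·mx by age: 0, 0, 0.268, 0.472, 0.5, 0.328, 0.14, 0.124
R0 = Σ lx·mx = 1.832 → 1.832

1.832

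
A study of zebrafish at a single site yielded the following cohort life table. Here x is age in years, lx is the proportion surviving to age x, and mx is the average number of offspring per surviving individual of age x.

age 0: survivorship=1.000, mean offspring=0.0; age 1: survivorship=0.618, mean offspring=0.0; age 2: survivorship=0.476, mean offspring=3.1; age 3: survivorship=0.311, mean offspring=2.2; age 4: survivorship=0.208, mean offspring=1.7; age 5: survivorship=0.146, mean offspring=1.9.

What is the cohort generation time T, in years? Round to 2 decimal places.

2.80

lx·mx: 0, 0, 1.4756, 0.6842, 0.3536, 0.2774 → R0 = 2.7908
x·lx·mx: 0, 0, 2.9512, 2.0526, 1.4144, 1.387 → Σ = 7.8052
T = 7.8052 / 2.7908 = 2.796761… → 2.80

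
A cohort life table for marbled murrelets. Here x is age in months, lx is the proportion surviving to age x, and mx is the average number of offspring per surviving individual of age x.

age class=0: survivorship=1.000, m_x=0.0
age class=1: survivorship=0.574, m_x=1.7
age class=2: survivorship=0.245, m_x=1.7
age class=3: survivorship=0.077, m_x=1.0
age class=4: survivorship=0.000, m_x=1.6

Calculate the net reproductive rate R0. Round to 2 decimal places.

lx·mx by age: 0, 0.9758, 0.4165, 0.077, 0
R0 = Σ lx·mx = 1.4693 → 1.47

1.47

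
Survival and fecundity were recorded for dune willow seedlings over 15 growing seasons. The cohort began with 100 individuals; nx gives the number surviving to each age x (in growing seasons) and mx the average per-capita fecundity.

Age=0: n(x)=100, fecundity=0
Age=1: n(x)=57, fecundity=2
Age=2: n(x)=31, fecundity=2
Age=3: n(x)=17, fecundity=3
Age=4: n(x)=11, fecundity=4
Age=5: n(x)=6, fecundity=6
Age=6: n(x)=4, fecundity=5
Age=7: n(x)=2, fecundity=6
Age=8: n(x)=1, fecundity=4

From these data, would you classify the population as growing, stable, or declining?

growing

lx = nx/n0 = nx/100: 1, 0.57, 0.31, 0.17, 0.11, 0.06, 0.04, 0.02, 0.01
R0 = Σ lx·mx = 0 + 1.14 + 0.62 + 0.51 + 0.44 + 0.36 + 0.2 + 0.12 + 0.04 = 3.43
R0 > 1, so the population is growing.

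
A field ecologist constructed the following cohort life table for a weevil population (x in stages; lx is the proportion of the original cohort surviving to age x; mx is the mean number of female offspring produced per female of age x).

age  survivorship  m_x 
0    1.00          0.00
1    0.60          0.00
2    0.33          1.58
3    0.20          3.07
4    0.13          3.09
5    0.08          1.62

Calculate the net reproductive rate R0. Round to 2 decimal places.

1.67

lx·mx by age: 0, 0, 0.5214, 0.614, 0.4017, 0.1296
R0 = Σ lx·mx = 1.6667 → 1.67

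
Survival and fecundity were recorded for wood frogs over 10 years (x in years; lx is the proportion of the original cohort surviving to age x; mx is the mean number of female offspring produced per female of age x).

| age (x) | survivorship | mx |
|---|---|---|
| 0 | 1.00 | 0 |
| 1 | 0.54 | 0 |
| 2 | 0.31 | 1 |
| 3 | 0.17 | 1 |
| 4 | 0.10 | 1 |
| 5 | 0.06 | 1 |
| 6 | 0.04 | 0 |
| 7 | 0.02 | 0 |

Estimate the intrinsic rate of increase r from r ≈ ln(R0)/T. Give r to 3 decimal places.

-0.156

R0 = Σ lx·mx = 0 + 0 + 0.31 + 0.17 + 0.1 + 0.06 + 0 + 0 = 0.64
Σ x·lx·mx = 1.83; T = 1.83/0.64 = 2.85938…
r ≈ ln(R0)/T = ln(0.64)/2.85938… = -0.15608… → -0.156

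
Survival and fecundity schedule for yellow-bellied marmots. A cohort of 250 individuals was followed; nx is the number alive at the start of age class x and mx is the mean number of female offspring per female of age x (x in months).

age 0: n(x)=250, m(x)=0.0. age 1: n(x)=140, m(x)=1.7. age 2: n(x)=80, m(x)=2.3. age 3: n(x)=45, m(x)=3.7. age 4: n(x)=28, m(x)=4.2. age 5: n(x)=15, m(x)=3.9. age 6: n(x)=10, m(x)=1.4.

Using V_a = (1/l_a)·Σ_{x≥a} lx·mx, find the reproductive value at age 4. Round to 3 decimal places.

6.789

lx = nx/n0 = nx/250: 1, 0.56, 0.32, 0.18, 0.112, 0.06, 0.04
lx·mx for x ≥ 4: 0.4704, 0.234, 0.056 → sum = 0.7604
V_4 = 0.7604 / l_4 = 0.7604 / 0.112 = 6.789286… → 6.789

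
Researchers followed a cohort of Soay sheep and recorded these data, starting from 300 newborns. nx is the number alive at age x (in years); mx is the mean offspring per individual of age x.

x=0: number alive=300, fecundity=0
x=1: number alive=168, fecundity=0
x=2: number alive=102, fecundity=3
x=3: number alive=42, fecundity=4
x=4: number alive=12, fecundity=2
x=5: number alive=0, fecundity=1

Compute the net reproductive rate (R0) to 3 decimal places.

1.660

lx = nx/n0 = nx/300: 1, 0.56, 0.34, 0.14, 0.04, 0
lx·mx by age: 0, 0, 1.02, 0.56, 0.08, 0
R0 = Σ lx·mx = 1.66 → 1.660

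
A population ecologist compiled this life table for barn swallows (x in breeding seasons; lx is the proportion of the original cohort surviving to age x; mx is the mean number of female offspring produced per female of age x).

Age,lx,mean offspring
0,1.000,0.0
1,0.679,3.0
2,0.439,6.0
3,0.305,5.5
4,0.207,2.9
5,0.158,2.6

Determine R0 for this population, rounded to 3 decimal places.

7.360

lx·mx by age: 0, 2.037, 2.634, 1.6775, 0.6003, 0.4108
R0 = Σ lx·mx = 7.3596 → 7.360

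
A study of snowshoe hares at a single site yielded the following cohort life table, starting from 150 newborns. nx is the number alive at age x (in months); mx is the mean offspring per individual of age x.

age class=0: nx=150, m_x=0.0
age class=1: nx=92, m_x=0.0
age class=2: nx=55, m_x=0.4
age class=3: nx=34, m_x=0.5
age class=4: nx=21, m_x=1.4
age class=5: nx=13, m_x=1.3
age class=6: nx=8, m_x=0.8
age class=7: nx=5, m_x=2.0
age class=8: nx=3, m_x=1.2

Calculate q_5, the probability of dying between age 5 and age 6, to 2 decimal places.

0.38

lx = nx/n0 = nx/150: 1, 0.61333…, 0.36667…, 0.22667…, 0.14, 0.08667…, 0.05333…, 0.03333…, 0.02
q_5 = (l_5 − l_6) / l_5 = (0.086667… − 0.053333…) / 0.086667…
     = 0.033333… / 0.086667… = 0.384615… → 0.38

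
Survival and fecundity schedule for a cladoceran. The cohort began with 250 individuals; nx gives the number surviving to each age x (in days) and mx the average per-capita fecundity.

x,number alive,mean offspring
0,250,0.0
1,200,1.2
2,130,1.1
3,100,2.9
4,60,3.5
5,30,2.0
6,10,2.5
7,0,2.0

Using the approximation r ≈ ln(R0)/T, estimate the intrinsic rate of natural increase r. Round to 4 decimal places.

lx = nx/n0 = nx/250: 1, 0.8, 0.52, 0.4, 0.24, 0.12, 0.04, 0
R0 = Σ lx·mx = 0 + 0.96 + 0.572 + 1.16 + 0.84 + 0.24 + 0.1 + 0 = 3.872
Σ x·lx·mx = 10.744; T = 10.744/3.872 = 2.77479…
r ≈ ln(R0)/T = ln(3.872)/2.77479… = 0.487882… → 0.4879

0.4879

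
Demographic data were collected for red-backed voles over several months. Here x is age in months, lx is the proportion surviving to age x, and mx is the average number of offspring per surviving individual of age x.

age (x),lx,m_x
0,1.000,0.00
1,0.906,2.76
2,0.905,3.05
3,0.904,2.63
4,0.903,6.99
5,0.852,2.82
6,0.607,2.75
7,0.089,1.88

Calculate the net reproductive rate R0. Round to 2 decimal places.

18.19

lx·mx by age: 0, 2.50056, 2.76025, 2.37752, 6.31197, 2.40264, 1.66925, 0.16732
R0 = Σ lx·mx = 18.18951 → 18.19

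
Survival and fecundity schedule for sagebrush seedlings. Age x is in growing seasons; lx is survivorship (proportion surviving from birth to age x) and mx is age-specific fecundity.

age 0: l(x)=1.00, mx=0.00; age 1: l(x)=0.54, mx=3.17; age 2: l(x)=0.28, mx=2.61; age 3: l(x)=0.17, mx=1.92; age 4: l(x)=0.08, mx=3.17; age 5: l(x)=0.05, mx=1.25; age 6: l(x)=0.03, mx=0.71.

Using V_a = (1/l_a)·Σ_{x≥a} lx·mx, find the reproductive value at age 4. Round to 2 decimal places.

4.22

lx·mx for x ≥ 4: 0.2536, 0.0625, 0.0213 → sum = 0.3374
V_4 = 0.3374 / l_4 = 0.3374 / 0.08 = 4.2175 → 4.22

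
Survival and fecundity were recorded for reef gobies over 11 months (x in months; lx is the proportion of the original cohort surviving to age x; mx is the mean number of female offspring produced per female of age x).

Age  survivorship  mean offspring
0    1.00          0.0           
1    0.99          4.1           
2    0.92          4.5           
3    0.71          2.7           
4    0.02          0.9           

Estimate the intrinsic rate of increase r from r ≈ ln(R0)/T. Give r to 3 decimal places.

1.292

R0 = Σ lx·mx = 0 + 4.059 + 4.14 + 1.917 + 0.018 = 10.134
Σ x·lx·mx = 18.162; T = 18.162/10.134 = 1.79218…
r ≈ ln(R0)/T = ln(10.134)/1.79218… = 1.29222… → 1.292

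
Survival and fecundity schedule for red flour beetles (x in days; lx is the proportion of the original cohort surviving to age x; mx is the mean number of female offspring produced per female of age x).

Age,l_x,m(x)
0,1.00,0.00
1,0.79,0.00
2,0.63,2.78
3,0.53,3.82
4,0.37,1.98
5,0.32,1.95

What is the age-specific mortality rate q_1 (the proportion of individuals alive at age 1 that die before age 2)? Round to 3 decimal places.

0.203

q_1 = (l_1 − l_2) / l_1 = (0.79 − 0.63) / 0.79
     = 0.16 / 0.79 = 0.202532… → 0.203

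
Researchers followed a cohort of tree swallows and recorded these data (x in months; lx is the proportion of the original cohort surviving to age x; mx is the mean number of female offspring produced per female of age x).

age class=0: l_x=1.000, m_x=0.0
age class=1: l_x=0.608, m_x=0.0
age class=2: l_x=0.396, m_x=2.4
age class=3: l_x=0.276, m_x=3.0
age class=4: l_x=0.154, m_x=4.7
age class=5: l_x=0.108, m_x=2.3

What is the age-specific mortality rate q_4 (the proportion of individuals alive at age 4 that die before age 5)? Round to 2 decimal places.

0.30

q_4 = (l_4 − l_5) / l_4 = (0.154 − 0.108) / 0.154
     = 0.046 / 0.154 = 0.298701… → 0.30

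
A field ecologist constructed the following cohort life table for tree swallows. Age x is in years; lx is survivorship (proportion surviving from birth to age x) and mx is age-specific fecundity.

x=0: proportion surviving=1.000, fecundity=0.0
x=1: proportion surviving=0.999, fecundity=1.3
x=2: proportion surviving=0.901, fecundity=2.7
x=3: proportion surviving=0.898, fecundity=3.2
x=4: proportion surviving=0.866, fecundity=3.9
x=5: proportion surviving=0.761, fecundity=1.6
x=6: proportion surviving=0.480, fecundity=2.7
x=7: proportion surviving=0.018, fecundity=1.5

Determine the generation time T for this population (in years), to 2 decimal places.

3.38

lx·mx: 0, 1.2987, 2.4327, 2.8736, 3.3774, 1.2176, 1.296, 0.027 → R0 = 12.523
x·lx·mx: 0, 1.2987, 4.8654, 8.6208, 13.5096, 6.088, 7.776, 0.189 → Σ = 42.3475
T = 42.3475 / 12.523 = 3.381578… → 3.38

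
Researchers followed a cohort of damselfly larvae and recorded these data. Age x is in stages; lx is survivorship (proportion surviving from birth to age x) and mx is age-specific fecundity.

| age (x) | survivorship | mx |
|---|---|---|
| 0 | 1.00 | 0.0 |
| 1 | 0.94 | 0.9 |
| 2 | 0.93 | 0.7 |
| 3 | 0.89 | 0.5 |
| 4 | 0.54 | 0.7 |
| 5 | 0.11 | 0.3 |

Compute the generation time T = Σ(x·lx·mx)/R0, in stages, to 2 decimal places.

2.19

lx·mx: 0, 0.846, 0.651, 0.445, 0.378, 0.033 → R0 = 2.353
x·lx·mx: 0, 0.846, 1.302, 1.335, 1.512, 0.165 → Σ = 5.16
T = 5.16 / 2.353 = 2.192945… → 2.19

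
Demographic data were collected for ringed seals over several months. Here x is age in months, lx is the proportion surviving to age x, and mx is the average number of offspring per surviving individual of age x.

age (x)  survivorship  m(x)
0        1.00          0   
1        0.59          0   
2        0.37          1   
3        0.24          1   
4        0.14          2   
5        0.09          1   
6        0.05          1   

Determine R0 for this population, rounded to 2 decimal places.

1.03

lx·mx by age: 0, 0, 0.37, 0.24, 0.28, 0.09, 0.05
R0 = Σ lx·mx = 1.03 → 1.03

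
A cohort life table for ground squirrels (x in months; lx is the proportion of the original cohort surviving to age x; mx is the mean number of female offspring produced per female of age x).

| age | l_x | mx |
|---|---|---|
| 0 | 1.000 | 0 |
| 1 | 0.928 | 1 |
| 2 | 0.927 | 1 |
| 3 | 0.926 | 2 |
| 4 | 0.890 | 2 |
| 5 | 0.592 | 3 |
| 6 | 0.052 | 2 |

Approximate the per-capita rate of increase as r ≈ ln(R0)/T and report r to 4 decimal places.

R0 = Σ lx·mx = 0 + 0.928 + 0.927 + 1.852 + 1.78 + 1.776 + 0.104 = 7.367
Σ x·lx·mx = 24.962; T = 24.962/7.367 = 3.38835…
r ≈ ln(R0)/T = ln(7.367)/3.38835… = 0.589375… → 0.5894

0.5894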